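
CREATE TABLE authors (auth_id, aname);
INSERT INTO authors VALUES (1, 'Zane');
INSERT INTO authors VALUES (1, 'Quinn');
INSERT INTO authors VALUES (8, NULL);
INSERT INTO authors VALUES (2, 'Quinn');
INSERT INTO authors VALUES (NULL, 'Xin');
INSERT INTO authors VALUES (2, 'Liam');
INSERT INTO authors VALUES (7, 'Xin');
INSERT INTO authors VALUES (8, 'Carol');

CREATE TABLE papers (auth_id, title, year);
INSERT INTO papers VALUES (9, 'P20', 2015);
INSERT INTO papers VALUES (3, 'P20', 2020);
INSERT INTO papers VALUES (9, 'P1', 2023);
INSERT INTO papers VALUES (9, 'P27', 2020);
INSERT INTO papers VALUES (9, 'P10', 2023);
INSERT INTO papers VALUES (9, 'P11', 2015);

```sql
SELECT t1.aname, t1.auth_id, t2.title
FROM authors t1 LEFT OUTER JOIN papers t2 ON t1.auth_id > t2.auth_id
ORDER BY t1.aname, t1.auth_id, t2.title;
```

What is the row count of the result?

LEFT JOIN keeps every row from `authors`; unmatched rows get NULL for `papers`'s columns.
Matching on t1.auth_id > t2.auth_id. A NULL in a compared column never satisfies the condition.
- t1 (auth_id=1) has no partner → padded with NULL.
- t1 (auth_id=1) has no partner → padded with NULL.
- t1 (auth_id=8) pairs with 1 row(s) of t2.
- t1 (auth_id=2) has no partner → padded with NULL.
- t1 (auth_id=NULL) has no partner → padded with NULL.
- t1 (auth_id=2) has no partner → padded with NULL.
- t1 (auth_id=7) pairs with 1 row(s) of t2.
- t1 (auth_id=8) pairs with 1 row(s) of t2.
Total: 3 matched + 5 padded = 8 rows.

8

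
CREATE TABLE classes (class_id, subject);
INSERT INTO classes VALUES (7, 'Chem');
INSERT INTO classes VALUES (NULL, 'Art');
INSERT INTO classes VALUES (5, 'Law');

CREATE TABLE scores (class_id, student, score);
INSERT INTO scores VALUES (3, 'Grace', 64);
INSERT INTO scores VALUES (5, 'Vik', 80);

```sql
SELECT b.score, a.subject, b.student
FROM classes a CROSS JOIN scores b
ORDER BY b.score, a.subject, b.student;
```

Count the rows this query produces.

6

CROSS JOIN pairs every row of `classes` with every row of `scores`: 3 × 2 = 6 rows.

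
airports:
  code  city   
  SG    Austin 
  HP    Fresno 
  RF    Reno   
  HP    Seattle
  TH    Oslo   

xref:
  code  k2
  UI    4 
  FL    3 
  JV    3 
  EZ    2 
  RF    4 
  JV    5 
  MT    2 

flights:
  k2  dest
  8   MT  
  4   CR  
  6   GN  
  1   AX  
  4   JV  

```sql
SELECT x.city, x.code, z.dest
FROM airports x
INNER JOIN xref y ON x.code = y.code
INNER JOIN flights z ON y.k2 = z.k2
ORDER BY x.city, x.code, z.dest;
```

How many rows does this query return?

Joins associate left-to-right: airports INNER JOIN xref on code gives 1 intermediate row(s).
Then INNER JOIN `flights z` on k2: keep only rows whose y.k2 appears in z.
Result: 2 row(s).

2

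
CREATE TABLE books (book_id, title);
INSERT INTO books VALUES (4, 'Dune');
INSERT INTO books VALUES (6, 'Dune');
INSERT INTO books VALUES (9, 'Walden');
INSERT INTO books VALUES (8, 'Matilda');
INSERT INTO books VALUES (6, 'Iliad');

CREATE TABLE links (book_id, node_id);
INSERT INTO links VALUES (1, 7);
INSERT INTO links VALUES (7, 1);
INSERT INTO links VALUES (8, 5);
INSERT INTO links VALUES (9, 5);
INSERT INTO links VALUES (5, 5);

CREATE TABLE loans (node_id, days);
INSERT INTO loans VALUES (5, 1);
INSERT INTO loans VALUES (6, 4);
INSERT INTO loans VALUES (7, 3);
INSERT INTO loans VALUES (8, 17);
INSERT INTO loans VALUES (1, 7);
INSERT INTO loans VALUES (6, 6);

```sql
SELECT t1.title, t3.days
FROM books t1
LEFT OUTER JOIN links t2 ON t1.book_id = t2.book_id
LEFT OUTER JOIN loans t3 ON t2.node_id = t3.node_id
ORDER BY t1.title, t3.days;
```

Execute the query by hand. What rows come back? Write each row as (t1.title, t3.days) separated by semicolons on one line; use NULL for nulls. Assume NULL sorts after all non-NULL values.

(Dune, NULL); (Dune, NULL); (Iliad, NULL); (Matilda, 1); (Walden, 1)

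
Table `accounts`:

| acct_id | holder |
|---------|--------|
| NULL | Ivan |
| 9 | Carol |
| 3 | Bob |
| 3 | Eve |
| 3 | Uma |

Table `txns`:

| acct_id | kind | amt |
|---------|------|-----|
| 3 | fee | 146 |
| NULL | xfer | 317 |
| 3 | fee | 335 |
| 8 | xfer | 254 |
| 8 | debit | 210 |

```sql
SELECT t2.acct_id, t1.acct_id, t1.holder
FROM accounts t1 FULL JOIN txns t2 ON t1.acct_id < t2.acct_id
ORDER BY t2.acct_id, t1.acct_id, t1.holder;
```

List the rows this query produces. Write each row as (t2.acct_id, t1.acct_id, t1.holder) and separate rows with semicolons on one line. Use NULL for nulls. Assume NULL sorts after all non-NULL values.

FULL OUTER JOIN keeps every row from both sides; unmatched rows get NULL for the other side's columns.
Matching on t1.acct_id < t2.acct_id. A NULL in a compared column never satisfies the condition.
Matched pairs: 6; unmatched t1 rows kept: 2; unmatched t2 rows kept: 3.

(3, NULL, NULL); (3, NULL, NULL); (8, 3, Bob); (8, 3, Bob); (8, 3, Eve); (8, 3, Eve); (8, 3, Uma); (8, 3, Uma); (NULL, 9, Carol); (NULL, NULL, Ivan); (NULL, NULL, NULL)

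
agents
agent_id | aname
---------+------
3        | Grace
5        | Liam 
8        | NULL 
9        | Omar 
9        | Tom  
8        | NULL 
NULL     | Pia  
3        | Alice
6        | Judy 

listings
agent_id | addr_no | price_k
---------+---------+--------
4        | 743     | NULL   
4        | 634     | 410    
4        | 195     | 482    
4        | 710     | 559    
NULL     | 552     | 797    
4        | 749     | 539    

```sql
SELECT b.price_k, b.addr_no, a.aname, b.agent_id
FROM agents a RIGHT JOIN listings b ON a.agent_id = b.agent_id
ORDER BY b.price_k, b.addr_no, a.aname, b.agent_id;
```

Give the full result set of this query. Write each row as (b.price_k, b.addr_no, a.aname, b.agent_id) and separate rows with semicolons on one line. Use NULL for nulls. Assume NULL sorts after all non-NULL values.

RIGHT JOIN keeps every row from `listings`; unmatched rows get NULL for `agents`'s columns.
Matching on a.agent_id = b.agent_id. A NULL in a compared column never satisfies the condition.
- a row (agent_id=3): no match.
- a row (agent_id=5): no match.
- a row (agent_id=8): no match.
- a row (agent_id=9): no match.
- a row (agent_id=9): no match.
- a row (agent_id=8): no match.
- a row (agent_id=NULL): no match.
- a row (agent_id=3): no match.
- a row (agent_id=6): no match.
- plus 6 unmatched b row(s), each kept with NULL a columns.
After projecting and ordering:
b.price_k | b.addr_no | a.aname | b.agent_id
410 | 634 | NULL | 4
482 | 195 | NULL | 4
539 | 749 | NULL | 4
559 | 710 | NULL | 4
797 | 552 | NULL | NULL
NULL | 743 | NULL | 4

(410, 634, NULL, 4); (482, 195, NULL, 4); (539, 749, NULL, 4); (559, 710, NULL, 4); (797, 552, NULL, NULL); (NULL, 743, NULL, 4)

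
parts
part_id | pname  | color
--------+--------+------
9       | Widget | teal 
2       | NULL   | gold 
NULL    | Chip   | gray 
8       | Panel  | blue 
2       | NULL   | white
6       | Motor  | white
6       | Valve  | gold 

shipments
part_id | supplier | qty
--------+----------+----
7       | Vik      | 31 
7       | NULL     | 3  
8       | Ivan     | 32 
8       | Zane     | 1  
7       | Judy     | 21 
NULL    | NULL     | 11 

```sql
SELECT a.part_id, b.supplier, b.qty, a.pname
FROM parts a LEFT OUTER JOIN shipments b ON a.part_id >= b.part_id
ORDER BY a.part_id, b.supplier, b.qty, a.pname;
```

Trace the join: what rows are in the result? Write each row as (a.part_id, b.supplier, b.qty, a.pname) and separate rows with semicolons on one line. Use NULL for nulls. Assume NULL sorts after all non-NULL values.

LEFT JOIN keeps every row from `parts`; unmatched rows get NULL for `shipments`'s columns.
Matching on a.part_id >= b.part_id. A NULL in a compared column never satisfies the condition.
Matched pairs: 10; unmatched a rows kept: 5.

(2, NULL, NULL, NULL); (2, NULL, NULL, NULL); (6, NULL, NULL, Motor); (6, NULL, NULL, Valve); (8, Ivan, 32, Panel); (8, Judy, 21, Panel); (8, Vik, 31, Panel); (8, Zane, 1, Panel); (8, NULL, 3, Panel); (9, Ivan, 32, Widget); (9, Judy, 21, Widget); (9, Vik, 31, Widget); (9, Zane, 1, Widget); (9, NULL, 3, Widget); (NULL, NULL, NULL, Chip)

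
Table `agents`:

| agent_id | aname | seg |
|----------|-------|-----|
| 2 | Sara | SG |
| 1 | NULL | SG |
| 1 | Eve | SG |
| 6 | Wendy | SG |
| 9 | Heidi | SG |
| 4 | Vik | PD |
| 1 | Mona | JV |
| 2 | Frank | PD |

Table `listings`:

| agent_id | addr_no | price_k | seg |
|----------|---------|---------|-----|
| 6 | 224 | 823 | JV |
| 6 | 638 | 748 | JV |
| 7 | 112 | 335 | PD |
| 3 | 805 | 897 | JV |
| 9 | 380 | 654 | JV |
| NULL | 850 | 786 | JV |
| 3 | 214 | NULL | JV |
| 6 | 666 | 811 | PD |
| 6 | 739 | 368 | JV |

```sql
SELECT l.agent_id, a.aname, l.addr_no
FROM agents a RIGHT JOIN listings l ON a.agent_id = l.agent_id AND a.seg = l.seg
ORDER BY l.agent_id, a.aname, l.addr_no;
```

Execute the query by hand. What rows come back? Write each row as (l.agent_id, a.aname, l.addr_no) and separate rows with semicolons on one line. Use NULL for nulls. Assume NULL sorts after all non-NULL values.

(3, NULL, 214); (3, NULL, 805); (6, NULL, 224); (6, NULL, 638); (6, NULL, 666); (6, NULL, 739); (7, NULL, 112); (9, NULL, 380); (NULL, NULL, 850)

RIGHT JOIN keeps every row from `listings`; unmatched rows get NULL for `agents`'s columns.
Matching on a.agent_id = l.agent_id AND a.seg = l.seg. A NULL in a compared column never satisfies the condition.
- agent_id=2, seg=SG: no matching l row.
- agent_id=1, seg=SG: no matching l row.
- agent_id=1, seg=SG: no matching l row.
- agent_id=6, seg=SG: no matching l row.
- agent_id=9, seg=SG: no matching l row.
- agent_id=4, seg=PD: no matching l row.
- agent_id=1, seg=JV: no matching l row.
- agent_id=2, seg=PD: no matching l row.
- 9 row(s) from l found no a partner → padded with NULL.
After projecting and ordering:
l.agent_id | a.aname | l.addr_no
3 | NULL | 214
3 | NULL | 805
6 | NULL | 224
6 | NULL | 638
6 | NULL | 666
6 | NULL | 739
7 | NULL | 112
9 | NULL | 380
NULL | NULL | 850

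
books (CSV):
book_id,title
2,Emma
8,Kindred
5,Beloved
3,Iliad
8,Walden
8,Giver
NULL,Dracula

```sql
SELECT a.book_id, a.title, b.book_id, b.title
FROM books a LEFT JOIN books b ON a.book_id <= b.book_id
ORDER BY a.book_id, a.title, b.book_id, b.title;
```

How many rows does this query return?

25

LEFT JOIN keeps every row from `books a`; unmatched rows get NULL for `books b`'s columns.
Matching on a.book_id <= b.book_id. A NULL in a compared column never satisfies the condition.
- a (book_id=2) pairs with 6 row(s) of b.
- a (book_id=8) pairs with 3 row(s) of b.
- a (book_id=5) pairs with 4 row(s) of b.
- a (book_id=3) pairs with 5 row(s) of b.
- a (book_id=8) pairs with 3 row(s) of b.
- a (book_id=8) pairs with 3 row(s) of b.
- a (book_id=NULL) has no partner → padded with NULL.
Total: 24 matched + 1 padded = 25 rows.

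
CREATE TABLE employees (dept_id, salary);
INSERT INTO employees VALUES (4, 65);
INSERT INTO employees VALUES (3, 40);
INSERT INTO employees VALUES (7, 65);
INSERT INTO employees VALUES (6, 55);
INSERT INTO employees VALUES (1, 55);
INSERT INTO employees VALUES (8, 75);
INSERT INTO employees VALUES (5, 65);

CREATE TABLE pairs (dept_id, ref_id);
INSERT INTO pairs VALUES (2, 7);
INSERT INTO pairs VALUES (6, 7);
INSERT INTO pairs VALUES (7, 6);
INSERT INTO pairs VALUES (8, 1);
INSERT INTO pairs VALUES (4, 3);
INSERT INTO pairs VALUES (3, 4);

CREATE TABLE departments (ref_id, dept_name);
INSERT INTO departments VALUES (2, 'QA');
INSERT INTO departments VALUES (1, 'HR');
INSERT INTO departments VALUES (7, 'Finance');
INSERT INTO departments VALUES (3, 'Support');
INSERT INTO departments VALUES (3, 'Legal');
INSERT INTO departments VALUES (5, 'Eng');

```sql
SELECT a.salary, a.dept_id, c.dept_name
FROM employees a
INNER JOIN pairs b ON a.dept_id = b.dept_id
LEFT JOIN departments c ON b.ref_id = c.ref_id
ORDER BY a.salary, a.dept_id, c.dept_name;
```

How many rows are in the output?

6

Joins associate left-to-right: employees INNER JOIN pairs on dept_id gives 5 intermediate row(s).
Then LEFT JOIN `departments c` on ref_id: each of those 5 rows is kept; rows whose b.ref_id has no match in c get NULL for c's columns.
Result: 6 row(s).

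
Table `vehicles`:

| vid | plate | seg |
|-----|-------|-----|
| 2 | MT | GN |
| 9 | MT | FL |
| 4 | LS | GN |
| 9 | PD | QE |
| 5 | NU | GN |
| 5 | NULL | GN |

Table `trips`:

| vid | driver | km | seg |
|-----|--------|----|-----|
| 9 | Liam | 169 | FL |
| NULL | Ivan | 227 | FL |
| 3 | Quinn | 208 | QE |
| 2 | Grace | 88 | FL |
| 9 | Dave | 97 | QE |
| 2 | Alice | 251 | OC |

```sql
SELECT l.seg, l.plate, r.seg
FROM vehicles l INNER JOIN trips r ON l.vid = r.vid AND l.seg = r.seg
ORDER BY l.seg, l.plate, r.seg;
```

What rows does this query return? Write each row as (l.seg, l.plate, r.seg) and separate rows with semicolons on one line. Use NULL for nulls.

INNER JOIN keeps only pairs where the ON condition holds.
Matching on l.vid = r.vid AND l.seg = r.seg. A NULL in a compared column never satisfies the condition.
Matched pairs: 2.

(FL, MT, FL); (QE, PD, QE)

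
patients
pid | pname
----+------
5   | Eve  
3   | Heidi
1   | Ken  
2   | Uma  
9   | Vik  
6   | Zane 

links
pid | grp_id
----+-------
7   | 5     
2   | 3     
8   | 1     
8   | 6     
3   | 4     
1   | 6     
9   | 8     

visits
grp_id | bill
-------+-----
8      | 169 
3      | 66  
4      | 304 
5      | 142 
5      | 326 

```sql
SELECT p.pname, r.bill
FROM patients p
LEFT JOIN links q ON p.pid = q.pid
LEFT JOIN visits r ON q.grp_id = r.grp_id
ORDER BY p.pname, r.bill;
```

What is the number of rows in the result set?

Joins associate left-to-right: patients LEFT JOIN links on pid gives 6 intermediate row(s).
Then LEFT JOIN `visits r` on grp_id: each of those 6 rows is kept; rows whose q.grp_id has no match in r get NULL for r's columns.
Result: 6 row(s).

6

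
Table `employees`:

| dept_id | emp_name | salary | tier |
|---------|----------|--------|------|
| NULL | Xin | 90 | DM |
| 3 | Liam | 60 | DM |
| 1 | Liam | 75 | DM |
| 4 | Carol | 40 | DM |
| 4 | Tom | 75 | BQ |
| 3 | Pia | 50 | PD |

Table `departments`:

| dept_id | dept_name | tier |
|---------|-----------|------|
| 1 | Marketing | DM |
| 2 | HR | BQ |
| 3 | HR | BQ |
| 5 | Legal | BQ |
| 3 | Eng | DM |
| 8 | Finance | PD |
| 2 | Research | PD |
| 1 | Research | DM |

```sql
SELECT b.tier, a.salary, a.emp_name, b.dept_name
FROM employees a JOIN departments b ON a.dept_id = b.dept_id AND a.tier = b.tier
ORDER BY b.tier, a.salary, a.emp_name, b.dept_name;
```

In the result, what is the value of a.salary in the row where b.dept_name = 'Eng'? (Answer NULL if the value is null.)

INNER JOIN keeps only pairs where the ON condition holds.
Matching on a.dept_id = b.dept_id AND a.tier = b.tier. A NULL in a compared column never satisfies the condition.
- a row (dept_id=NULL, tier=DM): no match → dropped.
- a row (dept_id=3, tier=DM): matches 1 b row(s) → 1 output row(s).
- a row (dept_id=1, tier=DM): matches 2 b row(s) → 2 output row(s).
- a row (dept_id=4, tier=DM): no match → dropped.
- a row (dept_id=4, tier=BQ): no match → dropped.
- a row (dept_id=3, tier=PD): no match → dropped.

60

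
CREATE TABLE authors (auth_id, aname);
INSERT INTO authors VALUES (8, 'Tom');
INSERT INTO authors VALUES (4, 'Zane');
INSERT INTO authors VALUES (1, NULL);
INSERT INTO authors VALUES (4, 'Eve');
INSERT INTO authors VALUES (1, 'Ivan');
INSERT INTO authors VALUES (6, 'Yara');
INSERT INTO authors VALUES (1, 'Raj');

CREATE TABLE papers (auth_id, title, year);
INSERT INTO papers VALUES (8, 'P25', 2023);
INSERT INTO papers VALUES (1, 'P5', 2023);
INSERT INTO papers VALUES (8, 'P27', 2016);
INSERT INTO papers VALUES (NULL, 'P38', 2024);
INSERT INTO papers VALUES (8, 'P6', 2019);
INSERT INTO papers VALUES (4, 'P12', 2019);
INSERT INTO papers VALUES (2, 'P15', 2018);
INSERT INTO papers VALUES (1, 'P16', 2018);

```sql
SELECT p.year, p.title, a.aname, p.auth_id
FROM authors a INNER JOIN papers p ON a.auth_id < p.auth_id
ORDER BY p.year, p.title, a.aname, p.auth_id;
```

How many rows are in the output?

24

INNER JOIN keeps only pairs where the ON condition holds.
Matching on a.auth_id < p.auth_id. A NULL in a compared column never satisfies the condition.
- a row (auth_id=8): no match → dropped.
- a row (auth_id=4): matches 3 p row(s) → 3 output row(s).
- a row (auth_id=1): matches 5 p row(s) → 5 output row(s).
- a row (auth_id=4): matches 3 p row(s) → 3 output row(s).
- a row (auth_id=1): matches 5 p row(s) → 5 output row(s).
- a row (auth_id=6): matches 3 p row(s) → 3 output row(s).
- a row (auth_id=1): matches 5 p row(s) → 5 output row(s).
Total: 24 rows.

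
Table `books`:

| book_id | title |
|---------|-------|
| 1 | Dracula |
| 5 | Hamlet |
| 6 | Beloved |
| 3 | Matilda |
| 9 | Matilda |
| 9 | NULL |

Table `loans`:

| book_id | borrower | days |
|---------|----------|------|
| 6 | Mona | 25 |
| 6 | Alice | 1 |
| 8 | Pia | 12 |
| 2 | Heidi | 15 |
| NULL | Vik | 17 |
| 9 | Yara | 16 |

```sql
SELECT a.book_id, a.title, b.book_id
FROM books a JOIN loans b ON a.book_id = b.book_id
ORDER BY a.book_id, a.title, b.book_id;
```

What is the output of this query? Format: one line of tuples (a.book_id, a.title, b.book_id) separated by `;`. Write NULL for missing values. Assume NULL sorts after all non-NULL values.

(6, Beloved, 6); (6, Beloved, 6); (9, Matilda, 9); (9, NULL, 9)

INNER JOIN keeps only pairs where the ON condition holds.
Matching on a.book_id = b.book_id. A NULL in a compared column never satisfies the condition.
Matched pairs: 4.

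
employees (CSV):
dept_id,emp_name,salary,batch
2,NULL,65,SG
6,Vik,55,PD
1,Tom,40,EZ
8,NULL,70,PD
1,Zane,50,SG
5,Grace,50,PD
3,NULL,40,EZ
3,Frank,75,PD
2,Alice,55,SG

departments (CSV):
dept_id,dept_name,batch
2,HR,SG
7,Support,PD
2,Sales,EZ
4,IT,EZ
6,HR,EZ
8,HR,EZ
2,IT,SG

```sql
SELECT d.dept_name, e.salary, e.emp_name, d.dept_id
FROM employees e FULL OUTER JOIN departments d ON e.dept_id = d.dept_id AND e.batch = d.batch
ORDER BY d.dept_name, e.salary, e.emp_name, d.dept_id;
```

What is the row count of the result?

FULL OUTER JOIN keeps every row from both sides; unmatched rows get NULL for the other side's columns.
Matching on e.dept_id = d.dept_id AND e.batch = d.batch.
Matched pairs: 4; unmatched e rows kept: 7; unmatched d rows kept: 5.
Total: 4 matched + 12 padded = 16 rows.

16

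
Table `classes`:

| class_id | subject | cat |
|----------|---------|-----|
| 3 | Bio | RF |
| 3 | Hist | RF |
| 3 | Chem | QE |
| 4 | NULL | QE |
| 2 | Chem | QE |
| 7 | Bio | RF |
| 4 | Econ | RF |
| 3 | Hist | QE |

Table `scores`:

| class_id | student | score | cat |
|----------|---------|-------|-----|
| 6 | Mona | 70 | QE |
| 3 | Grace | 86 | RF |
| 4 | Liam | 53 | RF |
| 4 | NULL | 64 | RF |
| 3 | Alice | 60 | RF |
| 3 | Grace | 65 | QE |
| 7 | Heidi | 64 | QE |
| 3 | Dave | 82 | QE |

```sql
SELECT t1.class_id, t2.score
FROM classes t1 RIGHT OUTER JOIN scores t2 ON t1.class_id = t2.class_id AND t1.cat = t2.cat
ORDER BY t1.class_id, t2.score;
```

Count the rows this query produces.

12

RIGHT JOIN keeps every row from `scores`; unmatched rows get NULL for `classes`'s columns.
Matching on t1.class_id = t2.class_id AND t1.cat = t2.cat.
Matched pairs: 10; unmatched t2 rows kept: 2.
Total: 10 matched + 2 padded = 12 rows.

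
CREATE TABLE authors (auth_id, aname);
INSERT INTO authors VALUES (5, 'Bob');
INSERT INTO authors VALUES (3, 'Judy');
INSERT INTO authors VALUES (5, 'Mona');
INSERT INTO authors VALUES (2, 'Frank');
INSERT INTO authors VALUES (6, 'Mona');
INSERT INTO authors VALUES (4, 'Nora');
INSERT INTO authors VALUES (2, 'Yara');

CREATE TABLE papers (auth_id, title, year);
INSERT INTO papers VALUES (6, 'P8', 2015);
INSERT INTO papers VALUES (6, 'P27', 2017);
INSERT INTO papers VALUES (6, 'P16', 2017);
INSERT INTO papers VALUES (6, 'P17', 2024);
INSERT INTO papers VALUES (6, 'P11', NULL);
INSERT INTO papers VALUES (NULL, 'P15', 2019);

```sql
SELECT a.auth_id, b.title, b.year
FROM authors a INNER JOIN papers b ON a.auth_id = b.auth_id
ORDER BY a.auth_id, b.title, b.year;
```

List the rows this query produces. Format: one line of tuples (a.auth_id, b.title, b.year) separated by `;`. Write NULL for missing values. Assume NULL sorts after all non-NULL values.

INNER JOIN keeps only pairs where the ON condition holds.
Matching on a.auth_id = b.auth_id. A NULL in a compared column never satisfies the condition.
Matched pairs: 5.

(6, P11, NULL); (6, P16, 2017); (6, P17, 2024); (6, P27, 2017); (6, P8, 2015)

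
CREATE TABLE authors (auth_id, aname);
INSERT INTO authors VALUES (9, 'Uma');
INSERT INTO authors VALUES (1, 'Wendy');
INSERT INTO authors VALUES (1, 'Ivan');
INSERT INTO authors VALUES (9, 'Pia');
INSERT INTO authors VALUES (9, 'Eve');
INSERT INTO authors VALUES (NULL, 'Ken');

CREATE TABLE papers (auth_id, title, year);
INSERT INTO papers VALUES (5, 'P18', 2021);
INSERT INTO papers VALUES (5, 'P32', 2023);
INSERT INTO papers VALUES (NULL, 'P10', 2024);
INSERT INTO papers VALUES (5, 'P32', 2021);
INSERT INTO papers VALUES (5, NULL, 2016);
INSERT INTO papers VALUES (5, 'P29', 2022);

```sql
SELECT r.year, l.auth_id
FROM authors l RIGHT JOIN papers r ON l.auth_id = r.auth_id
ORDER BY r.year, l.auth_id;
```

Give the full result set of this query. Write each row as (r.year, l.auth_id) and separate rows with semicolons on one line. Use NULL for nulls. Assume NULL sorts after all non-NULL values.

(2016, NULL); (2021, NULL); (2021, NULL); (2022, NULL); (2023, NULL); (2024, NULL)

RIGHT JOIN keeps every row from `papers`; unmatched rows get NULL for `authors`'s columns.
Matching on l.auth_id = r.auth_id. A NULL in a compared column never satisfies the condition.
Matched pairs: 0; unmatched r rows kept: 6.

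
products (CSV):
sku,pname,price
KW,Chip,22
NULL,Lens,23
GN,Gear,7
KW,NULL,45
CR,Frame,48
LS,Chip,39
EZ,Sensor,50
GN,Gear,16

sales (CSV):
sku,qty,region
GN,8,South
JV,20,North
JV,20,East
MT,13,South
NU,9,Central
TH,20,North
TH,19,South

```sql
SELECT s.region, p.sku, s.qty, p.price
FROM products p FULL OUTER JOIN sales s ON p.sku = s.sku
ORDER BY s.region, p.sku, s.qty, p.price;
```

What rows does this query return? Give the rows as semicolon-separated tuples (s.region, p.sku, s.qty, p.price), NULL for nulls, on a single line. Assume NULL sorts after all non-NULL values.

(Central, NULL, 9, NULL); (East, NULL, 20, NULL); (North, NULL, 20, NULL); (North, NULL, 20, NULL); (South, GN, 8, 7); (South, GN, 8, 16); (South, NULL, 13, NULL); (South, NULL, 19, NULL); (NULL, CR, NULL, 48); (NULL, EZ, NULL, 50); (NULL, KW, NULL, 22); (NULL, KW, NULL, 45); (NULL, LS, NULL, 39); (NULL, NULL, NULL, 23)

FULL OUTER JOIN keeps every row from both sides; unmatched rows get NULL for the other side's columns.
Matching on p.sku = s.sku. A NULL in a compared column never satisfies the condition.
Matched pairs: 2; unmatched p rows kept: 6; unmatched s rows kept: 6.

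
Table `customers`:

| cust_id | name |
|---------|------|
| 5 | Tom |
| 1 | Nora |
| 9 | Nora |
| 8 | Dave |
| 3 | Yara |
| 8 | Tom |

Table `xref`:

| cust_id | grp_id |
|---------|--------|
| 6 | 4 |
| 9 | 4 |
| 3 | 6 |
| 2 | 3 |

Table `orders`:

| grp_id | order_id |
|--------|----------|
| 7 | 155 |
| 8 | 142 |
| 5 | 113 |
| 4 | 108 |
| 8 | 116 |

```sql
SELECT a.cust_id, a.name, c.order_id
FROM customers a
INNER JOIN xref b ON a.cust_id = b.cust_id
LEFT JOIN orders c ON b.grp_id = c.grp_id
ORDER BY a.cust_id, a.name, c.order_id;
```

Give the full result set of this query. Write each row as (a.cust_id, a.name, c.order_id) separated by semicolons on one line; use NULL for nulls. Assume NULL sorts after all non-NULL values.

(3, Yara, NULL); (9, Nora, 108)

Joins associate left-to-right: customers INNER JOIN xref on cust_id gives 2 intermediate row(s).
Then LEFT JOIN `orders c` on grp_id: each of those 2 rows is kept; rows whose b.grp_id has no match in c get NULL for c's columns.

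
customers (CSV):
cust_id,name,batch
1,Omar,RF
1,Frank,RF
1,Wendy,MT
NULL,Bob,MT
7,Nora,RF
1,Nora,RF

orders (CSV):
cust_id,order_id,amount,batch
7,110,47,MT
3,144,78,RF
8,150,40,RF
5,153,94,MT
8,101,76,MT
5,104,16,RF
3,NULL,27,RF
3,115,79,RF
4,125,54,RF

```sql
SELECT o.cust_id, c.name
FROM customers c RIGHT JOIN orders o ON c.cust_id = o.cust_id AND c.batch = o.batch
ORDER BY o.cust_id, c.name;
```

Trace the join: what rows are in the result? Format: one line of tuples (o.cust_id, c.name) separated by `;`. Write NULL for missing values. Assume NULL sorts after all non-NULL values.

(3, NULL); (3, NULL); (3, NULL); (4, NULL); (5, NULL); (5, NULL); (7, NULL); (8, NULL); (8, NULL)

RIGHT JOIN keeps every row from `orders`; unmatched rows get NULL for `customers`'s columns.
Matching on c.cust_id = o.cust_id AND c.batch = o.batch. A NULL in a compared column never satisfies the condition.
- c row (cust_id=1, batch=RF): no match.
- c row (cust_id=1, batch=RF): no match.
- c row (cust_id=1, batch=MT): no match.
- c row (cust_id=NULL, batch=MT): no match.
- c row (cust_id=7, batch=RF): no match.
- c row (cust_id=1, batch=RF): no match.
- 9 row(s) from o found no c partner → padded with NULL.
After projecting and ordering:
o.cust_id | c.name
3 | NULL
3 | NULL
3 | NULL
4 | NULL
5 | NULL
5 | NULL
7 | NULL
8 | NULL
8 | NULL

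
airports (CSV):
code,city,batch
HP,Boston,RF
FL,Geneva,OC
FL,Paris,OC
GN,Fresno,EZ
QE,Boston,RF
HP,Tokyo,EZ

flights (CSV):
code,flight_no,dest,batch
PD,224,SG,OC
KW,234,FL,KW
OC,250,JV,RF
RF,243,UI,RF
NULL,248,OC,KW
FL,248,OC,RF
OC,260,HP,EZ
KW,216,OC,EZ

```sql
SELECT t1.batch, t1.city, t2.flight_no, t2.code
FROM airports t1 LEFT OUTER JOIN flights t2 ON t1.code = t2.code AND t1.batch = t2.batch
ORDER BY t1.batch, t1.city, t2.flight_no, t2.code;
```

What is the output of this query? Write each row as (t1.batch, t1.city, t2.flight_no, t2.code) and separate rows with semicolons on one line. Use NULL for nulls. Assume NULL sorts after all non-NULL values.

(EZ, Fresno, NULL, NULL); (EZ, Tokyo, NULL, NULL); (OC, Geneva, NULL, NULL); (OC, Paris, NULL, NULL); (RF, Boston, NULL, NULL); (RF, Boston, NULL, NULL)

LEFT JOIN keeps every row from `airports`; unmatched rows get NULL for `flights`'s columns.
Matching on t1.code = t2.code AND t1.batch = t2.batch. A NULL in a compared column never satisfies the condition.
- t1 (code=HP, batch=RF) has no partner → padded with NULL.
- t1 (code=FL, batch=OC) has no partner → padded with NULL.
- t1 (code=FL, batch=OC) has no partner → padded with NULL.
- t1 (code=GN, batch=EZ) has no partner → padded with NULL.
- t1 (code=QE, batch=RF) has no partner → padded with NULL.
- t1 (code=HP, batch=EZ) has no partner → padded with NULL.
After projecting and ordering:
t1.batch | t1.city | t2.flight_no | t2.code
EZ | Fresno | NULL | NULL
EZ | Tokyo | NULL | NULL
OC | Geneva | NULL | NULL
OC | Paris | NULL | NULL
RF | Boston | NULL | NULL
RF | Boston | NULL | NULL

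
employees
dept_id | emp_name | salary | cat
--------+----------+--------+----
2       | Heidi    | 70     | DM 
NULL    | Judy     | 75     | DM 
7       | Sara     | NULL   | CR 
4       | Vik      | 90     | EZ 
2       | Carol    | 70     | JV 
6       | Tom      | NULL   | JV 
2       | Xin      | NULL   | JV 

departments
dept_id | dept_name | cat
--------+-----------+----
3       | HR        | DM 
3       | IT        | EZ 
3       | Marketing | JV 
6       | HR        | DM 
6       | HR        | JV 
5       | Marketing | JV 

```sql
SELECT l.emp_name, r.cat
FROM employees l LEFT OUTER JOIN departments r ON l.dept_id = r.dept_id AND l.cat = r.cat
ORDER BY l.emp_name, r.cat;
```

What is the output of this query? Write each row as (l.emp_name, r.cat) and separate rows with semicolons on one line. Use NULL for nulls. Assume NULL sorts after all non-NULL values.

LEFT JOIN keeps every row from `employees`; unmatched rows get NULL for `departments`'s columns.
Matching on l.dept_id = r.dept_id AND l.cat = r.cat. A NULL in a compared column never satisfies the condition.
- l (dept_id=2, cat=DM) has no partner → padded with NULL.
- l (dept_id=NULL, cat=DM) has no partner → padded with NULL.
- l (dept_id=7, cat=CR) has no partner → padded with NULL.
- l (dept_id=4, cat=EZ) has no partner → padded with NULL.
- l (dept_id=2, cat=JV) has no partner → padded with NULL.
- l (dept_id=6, cat=JV) pairs with 1 row(s) of r.
- l (dept_id=2, cat=JV) has no partner → padded with NULL.
After projecting and ordering:
l.emp_name | r.cat
Carol | NULL
Heidi | NULL
Judy | NULL
Sara | NULL
Tom | JV
Vik | NULL
Xin | NULL

(Carol, NULL); (Heidi, NULL); (Judy, NULL); (Sara, NULL); (Tom, JV); (Vik, NULL); (Xin, NULL)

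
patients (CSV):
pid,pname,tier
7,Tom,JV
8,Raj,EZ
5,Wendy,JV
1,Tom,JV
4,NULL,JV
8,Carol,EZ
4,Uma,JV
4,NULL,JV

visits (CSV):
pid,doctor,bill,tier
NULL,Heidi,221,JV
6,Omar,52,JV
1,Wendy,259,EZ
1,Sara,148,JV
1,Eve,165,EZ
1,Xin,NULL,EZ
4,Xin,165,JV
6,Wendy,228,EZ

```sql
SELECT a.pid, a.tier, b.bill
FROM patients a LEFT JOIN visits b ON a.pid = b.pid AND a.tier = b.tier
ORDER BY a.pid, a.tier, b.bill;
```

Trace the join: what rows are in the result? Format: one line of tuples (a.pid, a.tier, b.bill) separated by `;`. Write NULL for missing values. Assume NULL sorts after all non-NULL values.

(1, JV, 148); (4, JV, 165); (4, JV, 165); (4, JV, 165); (5, JV, NULL); (7, JV, NULL); (8, EZ, NULL); (8, EZ, NULL)

LEFT JOIN keeps every row from `patients`; unmatched rows get NULL for `visits`'s columns.
Matching on a.pid = b.pid AND a.tier = b.tier. A NULL in a compared column never satisfies the condition.
- a row (pid=7, tier=JV): no match → kept, b columns NULL.
- a row (pid=8, tier=EZ): no match → kept, b columns NULL.
- a row (pid=5, tier=JV): no match → kept, b columns NULL.
- a row (pid=1, tier=JV): matches 1 b row(s) → 1 output row(s).
- a row (pid=4, tier=JV): matches 1 b row(s) → 1 output row(s).
- a row (pid=8, tier=EZ): no match → kept, b columns NULL.
- a row (pid=4, tier=JV): matches 1 b row(s) → 1 output row(s).
- a row (pid=4, tier=JV): matches 1 b row(s) → 1 output row(s).
After projecting and ordering:
a.pid | a.tier | b.bill
1 | JV | 148
4 | JV | 165
4 | JV | 165
4 | JV | 165
5 | JV | NULL
7 | JV | NULL
8 | EZ | NULL
8 | EZ | NULL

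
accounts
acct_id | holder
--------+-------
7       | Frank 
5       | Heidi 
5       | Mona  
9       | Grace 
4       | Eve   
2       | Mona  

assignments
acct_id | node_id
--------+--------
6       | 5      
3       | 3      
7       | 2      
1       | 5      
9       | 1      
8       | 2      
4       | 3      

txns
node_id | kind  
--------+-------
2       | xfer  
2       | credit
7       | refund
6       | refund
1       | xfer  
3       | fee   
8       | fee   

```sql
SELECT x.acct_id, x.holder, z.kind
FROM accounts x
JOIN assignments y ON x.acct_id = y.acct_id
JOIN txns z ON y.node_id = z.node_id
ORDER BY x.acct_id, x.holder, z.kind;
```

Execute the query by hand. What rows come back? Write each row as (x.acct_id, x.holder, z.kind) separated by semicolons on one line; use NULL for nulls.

Evaluate left to right. First `accounts x INNER JOIN assignments y` on acct_id: 3 row(s).
Then INNER JOIN `txns z` on node_id: keep only rows whose y.node_id appears in z.

(4, Eve, fee); (7, Frank, credit); (7, Frank, xfer); (9, Grace, xfer)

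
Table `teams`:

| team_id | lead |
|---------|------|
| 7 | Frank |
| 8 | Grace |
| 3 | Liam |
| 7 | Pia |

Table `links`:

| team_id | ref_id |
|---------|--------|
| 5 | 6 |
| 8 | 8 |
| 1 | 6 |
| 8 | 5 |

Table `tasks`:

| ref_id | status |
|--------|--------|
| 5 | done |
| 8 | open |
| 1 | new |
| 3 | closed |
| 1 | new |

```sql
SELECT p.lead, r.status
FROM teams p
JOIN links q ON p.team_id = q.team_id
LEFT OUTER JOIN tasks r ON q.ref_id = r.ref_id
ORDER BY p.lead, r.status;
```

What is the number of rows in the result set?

2

Evaluate left to right. First `teams p INNER JOIN links q` on team_id: 2 row(s).
Then LEFT JOIN `tasks r` on ref_id: each of those 2 rows is kept; rows whose q.ref_id has no match in r get NULL for r's columns.
Result: 2 row(s).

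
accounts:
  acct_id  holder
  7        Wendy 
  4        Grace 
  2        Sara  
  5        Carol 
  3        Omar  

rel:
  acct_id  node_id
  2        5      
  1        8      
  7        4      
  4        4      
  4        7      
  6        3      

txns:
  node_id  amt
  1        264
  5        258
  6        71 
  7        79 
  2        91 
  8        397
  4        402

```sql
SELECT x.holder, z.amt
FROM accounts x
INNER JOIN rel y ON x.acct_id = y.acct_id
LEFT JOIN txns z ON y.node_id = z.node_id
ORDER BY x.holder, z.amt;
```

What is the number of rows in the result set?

4

Evaluate left to right. First `accounts x INNER JOIN rel y` on acct_id: 4 row(s).
Then LEFT JOIN `txns z` on node_id: each of those 4 rows is kept; rows whose y.node_id has no match in z get NULL for z's columns.
Result: 4 row(s).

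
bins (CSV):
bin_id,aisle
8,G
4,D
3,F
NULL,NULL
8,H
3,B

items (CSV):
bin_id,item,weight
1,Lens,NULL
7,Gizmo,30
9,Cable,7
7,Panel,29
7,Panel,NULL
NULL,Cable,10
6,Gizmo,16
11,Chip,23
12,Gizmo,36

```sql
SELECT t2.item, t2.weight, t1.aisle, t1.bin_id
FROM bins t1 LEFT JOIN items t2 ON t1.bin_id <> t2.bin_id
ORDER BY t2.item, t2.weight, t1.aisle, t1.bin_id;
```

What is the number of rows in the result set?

41

LEFT JOIN keeps every row from `bins`; unmatched rows get NULL for `items`'s columns.
Matching on t1.bin_id <> t2.bin_id. A NULL in a compared column never satisfies the condition.
Matched pairs: 40; unmatched t1 rows kept: 1.
Total: 40 matched + 1 padded = 41 rows.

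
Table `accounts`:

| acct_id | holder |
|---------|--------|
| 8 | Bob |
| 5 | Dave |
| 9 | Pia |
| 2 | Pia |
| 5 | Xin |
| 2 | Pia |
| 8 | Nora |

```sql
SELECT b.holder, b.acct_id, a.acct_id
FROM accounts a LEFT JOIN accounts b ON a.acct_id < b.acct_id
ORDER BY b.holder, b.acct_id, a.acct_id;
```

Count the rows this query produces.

LEFT JOIN keeps every row from `accounts a`; unmatched rows get NULL for `accounts b`'s columns.
Matching on a.acct_id < b.acct_id.
- a (acct_id=8) pairs with 1 row(s) of b.
- a (acct_id=5) pairs with 3 row(s) of b.
- a (acct_id=9) has no partner → padded with NULL.
- a (acct_id=2) pairs with 5 row(s) of b.
- a (acct_id=5) pairs with 3 row(s) of b.
- a (acct_id=2) pairs with 5 row(s) of b.
- a (acct_id=8) pairs with 1 row(s) of b.
Total: 18 matched + 1 padded = 19 rows.

19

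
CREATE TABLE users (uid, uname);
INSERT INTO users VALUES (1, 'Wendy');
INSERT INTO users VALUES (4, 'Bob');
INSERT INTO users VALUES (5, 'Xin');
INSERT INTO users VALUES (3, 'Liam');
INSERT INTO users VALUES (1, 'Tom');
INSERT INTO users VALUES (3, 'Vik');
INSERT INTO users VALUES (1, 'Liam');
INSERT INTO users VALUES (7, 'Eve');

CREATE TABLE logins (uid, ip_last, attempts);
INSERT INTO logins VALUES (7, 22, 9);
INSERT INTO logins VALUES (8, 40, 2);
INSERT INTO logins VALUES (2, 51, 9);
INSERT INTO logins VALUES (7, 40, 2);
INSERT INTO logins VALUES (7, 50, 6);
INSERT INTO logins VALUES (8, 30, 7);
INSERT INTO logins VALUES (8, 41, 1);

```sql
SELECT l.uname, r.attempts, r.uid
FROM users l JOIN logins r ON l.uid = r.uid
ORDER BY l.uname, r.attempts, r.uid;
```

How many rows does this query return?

3

INNER JOIN keeps only pairs where the ON condition holds.
Matching on l.uid = r.uid.
Matched pairs: 3.
Total: 3 rows.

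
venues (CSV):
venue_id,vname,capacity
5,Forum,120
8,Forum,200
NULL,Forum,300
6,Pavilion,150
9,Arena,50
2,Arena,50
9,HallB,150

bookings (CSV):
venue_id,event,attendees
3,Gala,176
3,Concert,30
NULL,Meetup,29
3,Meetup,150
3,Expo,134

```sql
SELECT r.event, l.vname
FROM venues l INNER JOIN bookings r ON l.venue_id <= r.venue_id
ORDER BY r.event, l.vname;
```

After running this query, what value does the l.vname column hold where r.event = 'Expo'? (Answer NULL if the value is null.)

Arena

INNER JOIN keeps only pairs where the ON condition holds.
Matching on l.venue_id <= r.venue_id. A NULL in a compared column never satisfies the condition.
- l[0] venue_id=5 → no match; dropped.
- l[1] venue_id=8 → no match; dropped.
- l[2] venue_id=NULL → no match; dropped.
- l[3] venue_id=6 → no match; dropped.
- l[4] venue_id=9 → no match; dropped.
- l[5] venue_id=2 → 4 match(es) in r → 4 row(s).
- l[6] venue_id=9 → no match; dropped.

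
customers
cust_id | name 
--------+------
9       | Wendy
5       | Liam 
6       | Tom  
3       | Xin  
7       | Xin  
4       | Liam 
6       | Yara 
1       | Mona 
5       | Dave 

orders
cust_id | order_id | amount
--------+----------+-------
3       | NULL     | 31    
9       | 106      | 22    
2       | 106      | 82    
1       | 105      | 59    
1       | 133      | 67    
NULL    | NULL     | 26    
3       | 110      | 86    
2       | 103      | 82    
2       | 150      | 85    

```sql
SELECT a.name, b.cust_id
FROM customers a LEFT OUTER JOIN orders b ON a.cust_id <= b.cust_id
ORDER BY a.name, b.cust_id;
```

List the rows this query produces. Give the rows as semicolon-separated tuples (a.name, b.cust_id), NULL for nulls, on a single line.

LEFT JOIN keeps every row from `customers`; unmatched rows get NULL for `orders`'s columns.
Matching on a.cust_id <= b.cust_id. A NULL in a compared column never satisfies the condition.
Matched pairs: 18; unmatched a rows kept: 0.

(Dave, 9); (Liam, 9); (Liam, 9); (Mona, 1); (Mona, 1); (Mona, 2); (Mona, 2); (Mona, 2); (Mona, 3); (Mona, 3); (Mona, 9); (Tom, 9); (Wendy, 9); (Xin, 3); (Xin, 3); (Xin, 9); (Xin, 9); (Yara, 9)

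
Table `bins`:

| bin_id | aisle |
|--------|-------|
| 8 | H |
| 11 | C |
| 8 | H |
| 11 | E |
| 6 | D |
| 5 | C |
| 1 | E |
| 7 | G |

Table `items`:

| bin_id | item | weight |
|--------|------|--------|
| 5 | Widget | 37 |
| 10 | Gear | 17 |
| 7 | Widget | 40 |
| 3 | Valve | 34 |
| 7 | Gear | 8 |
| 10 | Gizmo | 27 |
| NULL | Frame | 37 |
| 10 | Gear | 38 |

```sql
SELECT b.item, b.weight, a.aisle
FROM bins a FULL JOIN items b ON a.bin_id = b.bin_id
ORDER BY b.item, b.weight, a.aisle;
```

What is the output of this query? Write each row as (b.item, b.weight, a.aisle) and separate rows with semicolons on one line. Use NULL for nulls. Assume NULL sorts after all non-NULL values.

(Frame, 37, NULL); (Gear, 8, G); (Gear, 17, NULL); (Gear, 38, NULL); (Gizmo, 27, NULL); (Valve, 34, NULL); (Widget, 37, C); (Widget, 40, G); (NULL, NULL, C); (NULL, NULL, D); (NULL, NULL, E); (NULL, NULL, E); (NULL, NULL, H); (NULL, NULL, H)

FULL OUTER JOIN keeps every row from both sides; unmatched rows get NULL for the other side's columns.
Matching on a.bin_id = b.bin_id. A NULL in a compared column never satisfies the condition.
- a (bin_id=8) has no partner → padded with NULL.
- a (bin_id=11) has no partner → padded with NULL.
- a (bin_id=8) has no partner → padded with NULL.
- a (bin_id=11) has no partner → padded with NULL.
- a (bin_id=6) has no partner → padded with NULL.
- a (bin_id=5) pairs with 1 row(s) of b.
- a (bin_id=1) has no partner → padded with NULL.
- a (bin_id=7) pairs with 2 row(s) of b.
- 5 b row(s) had no a match → kept, a columns NULL.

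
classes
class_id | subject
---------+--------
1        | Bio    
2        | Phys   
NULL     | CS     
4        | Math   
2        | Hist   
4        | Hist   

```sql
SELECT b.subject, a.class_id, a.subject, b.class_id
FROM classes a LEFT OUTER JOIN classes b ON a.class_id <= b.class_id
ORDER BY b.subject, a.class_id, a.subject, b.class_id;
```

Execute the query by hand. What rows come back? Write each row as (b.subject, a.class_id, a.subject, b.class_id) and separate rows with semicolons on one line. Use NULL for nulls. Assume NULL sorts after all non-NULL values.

(Bio, 1, Bio, 1); (Hist, 1, Bio, 2); (Hist, 1, Bio, 4); (Hist, 2, Hist, 2); (Hist, 2, Hist, 4); (Hist, 2, Phys, 2); (Hist, 2, Phys, 4); (Hist, 4, Hist, 4); (Hist, 4, Math, 4); (Math, 1, Bio, 4); (Math, 2, Hist, 4); (Math, 2, Phys, 4); (Math, 4, Hist, 4); (Math, 4, Math, 4); (Phys, 1, Bio, 2); (Phys, 2, Hist, 2); (Phys, 2, Phys, 2); (NULL, NULL, CS, NULL)

LEFT JOIN keeps every row from `classes a`; unmatched rows get NULL for `classes b`'s columns.
Matching on a.class_id <= b.class_id. A NULL in a compared column never satisfies the condition.
- a (class_id=1) pairs with 5 row(s) of b.
- a (class_id=2) pairs with 4 row(s) of b.
- a (class_id=NULL) has no partner → padded with NULL.
- a (class_id=4) pairs with 2 row(s) of b.
- a (class_id=2) pairs with 4 row(s) of b.
- a (class_id=4) pairs with 2 row(s) of b.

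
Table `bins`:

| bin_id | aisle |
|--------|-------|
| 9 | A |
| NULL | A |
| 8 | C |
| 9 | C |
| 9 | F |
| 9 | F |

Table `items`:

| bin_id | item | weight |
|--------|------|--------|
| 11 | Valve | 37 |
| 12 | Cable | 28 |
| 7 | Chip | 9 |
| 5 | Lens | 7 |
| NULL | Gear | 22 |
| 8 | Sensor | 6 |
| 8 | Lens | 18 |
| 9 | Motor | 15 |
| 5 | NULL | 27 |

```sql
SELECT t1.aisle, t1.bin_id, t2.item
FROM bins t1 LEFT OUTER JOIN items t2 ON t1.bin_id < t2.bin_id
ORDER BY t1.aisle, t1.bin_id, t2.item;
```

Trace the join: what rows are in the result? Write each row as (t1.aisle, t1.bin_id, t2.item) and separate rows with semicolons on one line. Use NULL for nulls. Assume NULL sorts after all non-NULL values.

(A, 9, Cable); (A, 9, Valve); (A, NULL, NULL); (C, 8, Cable); (C, 8, Motor); (C, 8, Valve); (C, 9, Cable); (C, 9, Valve); (F, 9, Cable); (F, 9, Cable); (F, 9, Valve); (F, 9, Valve)

LEFT JOIN keeps every row from `bins`; unmatched rows get NULL for `items`'s columns.
Matching on t1.bin_id < t2.bin_id. A NULL in a compared column never satisfies the condition.
- bin_id=9: 2 matching t2 row(s), so 2 row(s) emitted.
- bin_id=NULL: no t2 row matches, row kept with t2 columns NULL.
- bin_id=8: 3 matching t2 row(s), so 3 row(s) emitted.
- bin_id=9: 2 matching t2 row(s), so 2 row(s) emitted.
- bin_id=9: 2 matching t2 row(s), so 2 row(s) emitted.
- bin_id=9: 2 matching t2 row(s), so 2 row(s) emitted.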